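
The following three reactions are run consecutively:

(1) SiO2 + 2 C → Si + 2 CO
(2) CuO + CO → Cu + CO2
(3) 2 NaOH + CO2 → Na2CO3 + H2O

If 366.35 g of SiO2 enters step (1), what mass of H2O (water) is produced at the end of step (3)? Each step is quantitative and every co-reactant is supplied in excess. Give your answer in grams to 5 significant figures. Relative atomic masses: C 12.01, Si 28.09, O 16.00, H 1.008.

M(SiO2) = 28.09 + 2(16.00) = 60.09 g/mol.
M(H2O) = 2(1.008) + 16.00 = 18.016 g/mol.
n(SiO2) = 366.35 / 60.09 = 6.09669 mol.
Reaction (1): SiO2→CO ratio 1:2 ⇒ n(CO) = 12.1934 mol.
Reaction (2): CO→CO2 ratio 1:1 ⇒ n(CO2) = 12.1934 mol.
Reaction (3): CO2→H2O ratio 1:1 ⇒ n(H2O) = 12.1934 mol.
Mass of H2O = 12.1934 × 18.016 = 219.676 g.

219.68 g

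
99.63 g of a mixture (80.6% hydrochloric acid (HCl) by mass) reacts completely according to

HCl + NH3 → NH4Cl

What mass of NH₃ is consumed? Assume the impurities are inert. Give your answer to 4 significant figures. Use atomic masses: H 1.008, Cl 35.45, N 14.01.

37.52 g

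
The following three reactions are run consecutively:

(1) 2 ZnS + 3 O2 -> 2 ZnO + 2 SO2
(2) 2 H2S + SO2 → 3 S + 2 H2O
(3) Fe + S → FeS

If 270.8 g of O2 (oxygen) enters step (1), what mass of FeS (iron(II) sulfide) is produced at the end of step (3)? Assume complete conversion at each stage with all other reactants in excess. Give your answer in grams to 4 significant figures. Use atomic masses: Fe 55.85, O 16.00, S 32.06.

1488 g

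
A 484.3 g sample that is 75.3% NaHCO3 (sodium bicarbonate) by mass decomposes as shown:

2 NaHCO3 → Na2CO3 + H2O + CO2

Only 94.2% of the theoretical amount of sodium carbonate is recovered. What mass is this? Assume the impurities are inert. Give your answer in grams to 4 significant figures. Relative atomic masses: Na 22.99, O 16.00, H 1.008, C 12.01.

216.7 g

Pure NaHCO3 available = 484.3 g × 0.753 = 364.68 g.
M(NaHCO3) = 22.99 + 1.008 + 12.01 + 3(16.00) = 84.008 g/mol.
M(Na2CO3) = 2(22.99) + 12.01 + 3(16.00) = 105.99 g/mol.
n(NaHCO3) = 364.68 g / 84.008 g/mol = 4.3410 mol.
From the equation the NaHCO3:Na2CO3 mole ratio is 2:1, so n(Na2CO3) = 4.3410 × 1/2 = 2.1705 mol.
Mass of Na2CO3 = 2.1705 mol × 105.99 g/mol = 230.05 g.
Actual mass collected = 230.05 g × 0.942 = 216.71 g.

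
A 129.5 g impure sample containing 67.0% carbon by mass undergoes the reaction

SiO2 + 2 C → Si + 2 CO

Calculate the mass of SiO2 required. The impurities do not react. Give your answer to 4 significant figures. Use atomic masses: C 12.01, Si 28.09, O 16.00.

217.1 g

Mass of pure C = 129.5 g × 0.670 = 86.765 g.
M(C) = 12.01 g/mol.
M(SiO2) = 28.09 + 2(16.00) = 60.09 g/mol.
n(C) = 86.765 g / 12.01 g/mol = 7.2244 mol.
From the equation the C:SiO2 mole ratio is 2:1, so n(SiO2) = 7.2244 × 1/2 = 3.6122 mol.
Mass of SiO2 = 3.6122 mol × 60.09 g/mol = 217.06 g.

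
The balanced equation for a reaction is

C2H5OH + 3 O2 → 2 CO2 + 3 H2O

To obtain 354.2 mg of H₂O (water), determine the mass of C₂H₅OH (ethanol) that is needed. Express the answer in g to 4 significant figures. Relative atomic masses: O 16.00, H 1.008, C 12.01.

0.3019 g

M(H2O) = 2(1.008) + 16.00 = 18.016 g/mol.
M(C2H5OH) = 2(12.01) + 6(1.008) + 16.00 = 46.068 g/mol.
Convert: 354.2 mg = 0.35420 g.
n(H2O) = 0.35420 g / 18.016 g/mol = 0.019660 mol.
From the equation the H2O:C2H5OH mole ratio is 3:1, so n(C2H5OH) = 0.019660 × 1/3 = 0.0065534 mol.
Mass of C2H5OH = 0.0065534 mol × 46.068 g/mol = 0.30190 g.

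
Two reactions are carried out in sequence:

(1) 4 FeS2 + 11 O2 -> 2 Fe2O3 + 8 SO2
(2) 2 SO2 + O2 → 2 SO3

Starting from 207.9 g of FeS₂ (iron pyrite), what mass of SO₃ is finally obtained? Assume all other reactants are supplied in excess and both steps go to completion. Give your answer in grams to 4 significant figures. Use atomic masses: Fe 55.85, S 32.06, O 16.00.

277.5 g

M(FeS2) = 55.85 + 2(32.06) = 119.97 g/mol.
M(SO3) = 32.06 + 3(16.00) = 80.06 g/mol.
n(FeS2) = 207.90 / 119.97 = 1.7329 mol.
Step 1 gives a 4:8 ratio of FeS2 to SO2, so n(SO2) = 3.4659 mol.
In step 2 the SO2:SO3 ratio is 2:2, so n(SO3) = 3.4659 mol.
Mass of SO3 = 3.4659 × 80.06 = 277.48 g.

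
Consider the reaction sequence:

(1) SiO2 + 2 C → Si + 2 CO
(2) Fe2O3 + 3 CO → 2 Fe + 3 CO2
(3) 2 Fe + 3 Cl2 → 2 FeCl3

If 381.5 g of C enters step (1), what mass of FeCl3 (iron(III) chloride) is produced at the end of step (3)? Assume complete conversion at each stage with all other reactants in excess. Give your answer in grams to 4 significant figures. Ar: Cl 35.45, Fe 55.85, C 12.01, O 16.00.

M(C) = 12.01 g/mol.
M(FeCl3) = 55.85 + 3(35.45) = 162.20 g/mol.
n(C) = 381.5 / 12.01 = 31.765 mol.
Reaction (1): C→CO ratio 2:2 ⇒ n(CO) = 31.765 mol.
Reaction (2): CO→Fe ratio 3:2 ⇒ n(Fe) = 21.177 mol.
Reaction (3): Fe→FeCl3 ratio 2:2 ⇒ n(FeCl3) = 21.177 mol.
Mass of FeCl3 = 21.177 × 162.20 = 3434.9 g.

3435 g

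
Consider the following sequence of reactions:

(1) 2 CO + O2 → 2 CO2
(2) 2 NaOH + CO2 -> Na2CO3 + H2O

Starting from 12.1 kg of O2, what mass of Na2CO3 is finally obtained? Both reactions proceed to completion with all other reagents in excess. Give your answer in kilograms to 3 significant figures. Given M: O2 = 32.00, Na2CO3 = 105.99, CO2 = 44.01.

12.1 kg = 12100 g.
n(O2) = 12100 / 32.00 = 378.1 mol.
Step 1 gives a 1:2 ratio of O2 to CO2, so n(CO2) = 756.2 mol.
In step 2 the CO2:Na2CO3 ratio is 1:1, so n(Na2CO3) = 756.2 mol.
Mass of Na2CO3 = 756.2 × 105.99 = 80150 g = 80.2 kg.

80.2 kg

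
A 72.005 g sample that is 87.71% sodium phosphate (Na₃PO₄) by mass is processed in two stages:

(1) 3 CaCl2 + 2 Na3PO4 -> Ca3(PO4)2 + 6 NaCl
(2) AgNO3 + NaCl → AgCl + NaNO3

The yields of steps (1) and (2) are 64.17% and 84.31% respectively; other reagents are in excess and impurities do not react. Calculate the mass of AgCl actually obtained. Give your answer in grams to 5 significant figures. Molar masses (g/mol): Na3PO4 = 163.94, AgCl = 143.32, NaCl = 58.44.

Pure Na3PO4 = 72.005 × 0.8771 = 63.1556 g.
n(Na3PO4) = 63.1556 / 163.94 = 0.385236 mol.
Step 1 (Na3PO4:NaCl = 2:6): theoretical n(NaCl) = 1.15571 mol; at 64.17% yield, n(NaCl) = 0.741618 mol.
Step 2 (NaCl:AgCl = 1:1): theoretical n(AgCl) = 0.741618 mol, so theoretical mass = 0.741618 × 143.32 = 106.289 g.
At 84.31% yield, actual mass of AgCl = 106.289 × 0.8431 = 89.6120 g.

89.612 g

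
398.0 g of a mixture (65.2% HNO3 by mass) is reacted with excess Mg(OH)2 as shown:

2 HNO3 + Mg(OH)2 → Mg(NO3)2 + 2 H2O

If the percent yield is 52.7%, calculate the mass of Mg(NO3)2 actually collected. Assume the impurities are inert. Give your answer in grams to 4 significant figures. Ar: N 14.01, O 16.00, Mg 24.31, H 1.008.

160.9 g

Pure HNO3 available = 398.0 g × 0.652 = 259.50 g.
M(HNO3) = 1.008 + 14.01 + 3(16.00) = 63.018 g/mol.
M(Mg(NO3)2) = 24.31 + 2(14.01) + 6(16.00) = 148.33 g/mol.
n(HNO3) = 259.50 g / 63.018 g/mol = 4.1178 mol.
From the equation the HNO3:Mg(NO3)2 mole ratio is 2:1, so n(Mg(NO3)2) = 4.1178 × 1/2 = 2.0589 mol.
Mass of Mg(NO3)2 = 2.0589 mol × 148.33 g/mol = 305.40 g.
Actual mass collected = 305.40 g × 0.527 = 160.94 g.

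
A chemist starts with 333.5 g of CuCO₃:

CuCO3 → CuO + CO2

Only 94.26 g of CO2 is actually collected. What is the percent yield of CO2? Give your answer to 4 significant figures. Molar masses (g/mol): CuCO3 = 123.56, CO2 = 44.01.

79.35 %

n(CuCO3) = 333.50 g / 123.56 g/mol = 2.6991 mol.
From the equation the CuCO3:CO2 mole ratio is 1:1, so n(CO2) = 2.6991 × 1/1 = 2.6991 mol.
Mass of CO2 = 2.6991 mol × 44.01 g/mol = 118.79 g.
This is the theoretical yield. Percent yield = 94.26 g / 118.79 g × 100% = 79.352%.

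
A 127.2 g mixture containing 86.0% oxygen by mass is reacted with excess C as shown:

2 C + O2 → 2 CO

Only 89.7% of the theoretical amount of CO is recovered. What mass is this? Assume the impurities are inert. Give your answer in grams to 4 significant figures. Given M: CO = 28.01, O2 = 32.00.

171.8 g

Pure O2 available = 127.2 g × 0.860 = 109.39 g.
n(O2) = 109.39 g / 32.00 g/mol = 3.4185 mol.
From the equation the O2:CO mole ratio is 1:2, so n(CO) = 3.4185 × 2/1 = 6.8370 mol.
Mass of CO = 6.8370 mol × 28.01 g/mol = 191.50 g.
Actual mass collected = 191.50 g × 0.897 = 171.78 g.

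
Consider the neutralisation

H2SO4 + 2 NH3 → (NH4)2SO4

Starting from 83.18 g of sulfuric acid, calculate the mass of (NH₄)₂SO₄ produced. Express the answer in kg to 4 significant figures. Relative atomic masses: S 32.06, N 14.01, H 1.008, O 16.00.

0.1121 kg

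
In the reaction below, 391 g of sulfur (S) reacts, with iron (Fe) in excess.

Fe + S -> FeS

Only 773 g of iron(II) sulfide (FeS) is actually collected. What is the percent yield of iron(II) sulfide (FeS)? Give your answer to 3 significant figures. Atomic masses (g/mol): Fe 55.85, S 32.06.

M(S) = 32.06 g/mol.
M(FeS) = 55.85 + 32.06 = 87.91 g/mol.
n(S) = 391.0 g / 32.06 g/mol = 12.20 mol.
From the equation the S:FeS mole ratio is 1:1, so n(FeS) = 12.20 × 1/1 = 12.20 mol.
Mass of FeS = 12.20 mol × 87.91 g/mol = 1072 g.
This is the theoretical yield. Percent yield = 773 g / 1072 g × 100% = 72.10%.

72.1 %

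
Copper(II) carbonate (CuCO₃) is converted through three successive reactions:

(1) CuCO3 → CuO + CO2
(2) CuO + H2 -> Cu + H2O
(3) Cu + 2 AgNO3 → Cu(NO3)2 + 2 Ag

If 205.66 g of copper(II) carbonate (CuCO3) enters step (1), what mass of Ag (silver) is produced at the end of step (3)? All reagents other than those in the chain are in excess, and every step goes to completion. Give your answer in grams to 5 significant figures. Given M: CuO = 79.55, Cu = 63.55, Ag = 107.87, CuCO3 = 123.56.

n(CuCO3) = 205.66 / 123.56 = 1.66445 mol.
Reaction (1): CuCO3→CuO ratio 1:1 ⇒ n(CuO) = 1.66445 mol.
Reaction (2): CuO→Cu ratio 1:1 ⇒ n(Cu) = 1.66445 mol.
Reaction (3): Cu→Ag ratio 1:2 ⇒ n(Ag) = 3.32891 mol.
Mass of Ag = 3.32891 × 107.87 = 359.089 g.

359.09 g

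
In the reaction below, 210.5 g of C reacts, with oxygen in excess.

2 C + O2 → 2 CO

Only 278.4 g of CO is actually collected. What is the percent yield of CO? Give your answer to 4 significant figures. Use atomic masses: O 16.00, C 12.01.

M(C) = 12.01 g/mol.
M(CO) = 12.01 + 16.00 = 28.01 g/mol.
n(C) = 210.50 g / 12.01 g/mol = 17.527 mol.
From the equation the C:CO mole ratio is 2:2, so n(CO) = 17.527 × 2/2 = 17.527 mol.
Mass of CO = 17.527 mol × 28.01 g/mol = 490.93 g.
This is the theoretical yield. Percent yield = 278.4 g / 490.93 g × 100% = 56.708%.

56.71 %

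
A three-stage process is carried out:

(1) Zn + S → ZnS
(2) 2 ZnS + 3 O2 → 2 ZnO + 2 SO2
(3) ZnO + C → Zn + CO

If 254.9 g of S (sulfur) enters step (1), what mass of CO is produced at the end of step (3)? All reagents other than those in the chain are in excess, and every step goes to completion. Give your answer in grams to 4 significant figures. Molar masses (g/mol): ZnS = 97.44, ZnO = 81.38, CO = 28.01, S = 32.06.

222.7 g

n(S) = 254.9 / 32.06 = 7.9507 mol.
Reaction (1): S→ZnS ratio 1:1 ⇒ n(ZnS) = 7.9507 mol.
Reaction (2): ZnS→ZnO ratio 2:2 ⇒ n(ZnO) = 7.9507 mol.
Reaction (3): ZnO→CO ratio 1:1 ⇒ n(CO) = 7.9507 mol.
Mass of CO = 7.9507 × 28.01 = 222.70 g.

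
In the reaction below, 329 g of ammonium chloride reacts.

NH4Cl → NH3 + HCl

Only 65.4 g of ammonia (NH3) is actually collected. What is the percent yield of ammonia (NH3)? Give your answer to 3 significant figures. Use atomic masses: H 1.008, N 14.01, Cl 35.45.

M(NH4Cl) = 14.01 + 4(1.008) + 35.45 = 53.492 g/mol.
M(NH3) = 14.01 + 3(1.008) = 17.034 g/mol.
n(NH4Cl) = 329.0 g / 53.492 g/mol = 6.150 mol.
From the equation the NH4Cl:NH3 mole ratio is 1:1, so n(NH3) = 6.150 × 1/1 = 6.150 mol.
Mass of NH3 = 6.150 mol × 17.034 g/mol = 104.8 g.
This is the theoretical yield. Percent yield = 65.4 g / 104.8 g × 100% = 62.42%.

62.4 %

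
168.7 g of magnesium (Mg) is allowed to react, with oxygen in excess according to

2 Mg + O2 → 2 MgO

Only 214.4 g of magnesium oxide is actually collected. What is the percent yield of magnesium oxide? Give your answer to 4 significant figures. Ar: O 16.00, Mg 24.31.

M(Mg) = 24.31 g/mol.
M(MgO) = 24.31 + 16.00 = 40.31 g/mol.
n(Mg) = 168.70 g / 24.31 g/mol = 6.9395 mol.
From the equation the Mg:MgO mole ratio is 2:2, so n(MgO) = 6.9395 × 2/2 = 6.9395 mol.
Mass of MgO = 6.9395 mol × 40.31 g/mol = 279.73 g.
This is the theoretical yield. Percent yield = 214.4 g / 279.73 g × 100% = 76.645%.

76.64 %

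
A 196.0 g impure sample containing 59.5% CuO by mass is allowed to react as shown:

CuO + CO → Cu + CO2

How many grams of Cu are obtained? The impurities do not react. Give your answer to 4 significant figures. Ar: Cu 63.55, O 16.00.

Mass of pure CuO = 196.0 g × 0.595 = 116.62 g.
M(CuO) = 63.55 + 16.00 = 79.55 g/mol.
M(Cu) = 63.55 g/mol.
n(CuO) = 116.62 g / 79.55 g/mol = 1.4660 mol.
From the equation the CuO:Cu mole ratio is 1:1, so n(Cu) = 1.4660 × 1/1 = 1.4660 mol.
Mass of Cu = 1.4660 mol × 63.55 g/mol = 93.164 g.

93.16 g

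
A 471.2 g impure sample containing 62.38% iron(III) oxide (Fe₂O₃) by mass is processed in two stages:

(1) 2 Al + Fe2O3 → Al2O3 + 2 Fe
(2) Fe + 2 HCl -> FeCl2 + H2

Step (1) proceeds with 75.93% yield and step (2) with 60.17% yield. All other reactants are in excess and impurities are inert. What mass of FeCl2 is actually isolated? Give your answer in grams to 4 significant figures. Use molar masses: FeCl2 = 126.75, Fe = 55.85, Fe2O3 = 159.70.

213.2 g

Pure Fe2O3 = 471.2 × 0.6238 = 293.93 g.
n(Fe2O3) = 293.93 / 159.70 = 1.8405 mol.
Step 1 (Fe2O3:Fe = 1:2): theoretical n(Fe) = 3.6811 mol; at 75.93% yield, n(Fe) = 2.7950 mol.
Step 2 (Fe:FeCl2 = 1:1): theoretical n(FeCl2) = 2.7950 mol, so theoretical mass = 2.7950 × 126.75 = 354.27 g.
At 60.17% yield, actual mass of FeCl2 = 354.27 × 0.6017 = 213.17 g.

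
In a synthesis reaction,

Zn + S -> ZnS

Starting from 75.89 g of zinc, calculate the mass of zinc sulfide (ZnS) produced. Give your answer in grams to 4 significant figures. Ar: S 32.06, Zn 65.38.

113.1 g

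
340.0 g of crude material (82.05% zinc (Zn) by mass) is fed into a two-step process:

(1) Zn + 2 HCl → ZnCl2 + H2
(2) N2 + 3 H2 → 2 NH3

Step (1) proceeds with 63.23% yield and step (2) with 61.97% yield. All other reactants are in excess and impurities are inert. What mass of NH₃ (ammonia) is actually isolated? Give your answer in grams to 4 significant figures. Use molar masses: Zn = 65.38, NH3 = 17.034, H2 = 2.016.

Pure Zn = 340.0 × 0.8205 = 278.97 g.
n(Zn) = 278.97 / 65.38 = 4.2669 mol.
Step 1 (Zn:H2 = 1:1): theoretical n(H2) = 4.2669 mol; at 63.23% yield, n(H2) = 2.6980 mol.
Step 2 (H2:NH3 = 3:2): theoretical n(NH3) = 1.7986 mol, so theoretical mass = 1.7986 × 17.034 = 30.638 g.
At 61.97% yield, actual mass of NH3 = 30.638 × 0.6197 = 18.986 g.

18.99 g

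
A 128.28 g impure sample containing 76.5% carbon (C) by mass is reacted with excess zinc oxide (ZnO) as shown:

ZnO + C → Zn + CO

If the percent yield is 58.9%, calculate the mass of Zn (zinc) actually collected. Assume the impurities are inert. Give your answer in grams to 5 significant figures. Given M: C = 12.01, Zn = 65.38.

314.66 g

Pure C available = 128.28 g × 0.765 = 98.1342 g.
n(C) = 98.1342 g / 12.01 g/mol = 8.17104 mol.
From the equation the C:Zn mole ratio is 1:1, so n(Zn) = 8.17104 × 1/1 = 8.17104 mol.
Mass of Zn = 8.17104 mol × 65.38 g/mol = 534.223 g.
Actual mass collected = 534.223 g × 0.589 = 314.657 g.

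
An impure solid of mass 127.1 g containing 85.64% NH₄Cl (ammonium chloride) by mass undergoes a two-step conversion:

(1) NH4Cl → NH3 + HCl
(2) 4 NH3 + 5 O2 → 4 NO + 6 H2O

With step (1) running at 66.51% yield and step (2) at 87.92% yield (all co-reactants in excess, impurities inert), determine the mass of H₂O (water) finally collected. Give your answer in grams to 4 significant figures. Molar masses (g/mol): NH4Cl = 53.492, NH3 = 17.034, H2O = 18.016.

32.16 g

Pure NH4Cl = 127.1 × 0.8564 = 108.85 g.
n(NH4Cl) = 108.85 / 53.492 = 2.0349 mol.
Step 1 (NH4Cl:NH3 = 1:1): theoretical n(NH3) = 2.0349 mol; at 66.51% yield, n(NH3) = 1.3534 mol.
Step 2 (NH3:H2O = 4:6): theoretical n(H2O) = 2.0301 mol, so theoretical mass = 2.0301 × 18.016 = 36.574 g.
At 87.92% yield, actual mass of H2O = 36.574 × 0.8792 = 32.156 g.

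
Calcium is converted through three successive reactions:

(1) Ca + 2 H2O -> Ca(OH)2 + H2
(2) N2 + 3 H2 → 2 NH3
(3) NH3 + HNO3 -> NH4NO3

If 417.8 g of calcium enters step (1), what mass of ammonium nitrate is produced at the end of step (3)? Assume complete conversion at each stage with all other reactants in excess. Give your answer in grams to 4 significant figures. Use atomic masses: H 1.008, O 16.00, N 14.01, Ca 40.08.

556.3 g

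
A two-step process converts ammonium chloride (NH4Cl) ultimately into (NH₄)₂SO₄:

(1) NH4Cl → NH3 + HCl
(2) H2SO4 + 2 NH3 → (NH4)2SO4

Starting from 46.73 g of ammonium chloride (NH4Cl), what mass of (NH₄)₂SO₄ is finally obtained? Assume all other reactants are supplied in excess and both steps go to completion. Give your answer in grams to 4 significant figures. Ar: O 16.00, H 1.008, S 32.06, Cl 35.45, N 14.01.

57.72 g

M(NH4Cl) = 14.01 + 4(1.008) + 35.45 = 53.492 g/mol.
M((NH4)2SO4) = 2(14.01) + 8(1.008) + 32.06 + 4(16.00) = 132.144 g/mol.
n(NH4Cl) = 46.730 / 53.492 = 0.87359 mol.
Step 1 gives a 1:1 ratio of NH4Cl to NH3, so n(NH3) = 0.87359 mol.
In step 2 the NH3:(NH4)2SO4 ratio is 2:1, so n((NH4)2SO4) = 0.43679 mol.
Mass of (NH4)2SO4 = 0.43679 × 132.144 = 57.720 g.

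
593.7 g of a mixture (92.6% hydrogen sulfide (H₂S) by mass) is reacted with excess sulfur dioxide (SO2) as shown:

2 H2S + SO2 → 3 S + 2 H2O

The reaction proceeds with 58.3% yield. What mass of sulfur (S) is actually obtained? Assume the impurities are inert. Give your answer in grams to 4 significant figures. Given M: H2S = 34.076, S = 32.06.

Pure H2S available = 593.7 g × 0.926 = 549.77 g.
n(H2S) = 549.77 g / 34.076 g/mol = 16.134 mol.
From the equation the H2S:S mole ratio is 2:3, so n(S) = 16.134 × 3/2 = 24.200 mol.
Mass of S = 24.200 mol × 32.06 g/mol = 775.86 g.
Actual mass collected = 775.86 g × 0.583 = 452.33 g.

452.3 g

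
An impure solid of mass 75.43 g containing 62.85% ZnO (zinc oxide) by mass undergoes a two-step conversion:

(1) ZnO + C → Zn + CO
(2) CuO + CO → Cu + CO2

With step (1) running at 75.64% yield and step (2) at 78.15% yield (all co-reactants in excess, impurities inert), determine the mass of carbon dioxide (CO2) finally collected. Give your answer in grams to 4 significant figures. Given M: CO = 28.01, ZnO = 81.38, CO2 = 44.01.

Pure ZnO = 75.43 × 0.6285 = 47.408 g.
n(ZnO) = 47.408 / 81.38 = 0.58255 mol.
Step 1 (ZnO:CO = 1:1): theoretical n(CO) = 0.58255 mol; at 75.64% yield, n(CO) = 0.44064 mol.
Step 2 (CO:CO2 = 1:1): theoretical n(CO2) = 0.44064 mol, so theoretical mass = 0.44064 × 44.01 = 19.393 g.
At 78.15% yield, actual mass of CO2 = 19.393 × 0.7815 = 15.155 g.

15.16 g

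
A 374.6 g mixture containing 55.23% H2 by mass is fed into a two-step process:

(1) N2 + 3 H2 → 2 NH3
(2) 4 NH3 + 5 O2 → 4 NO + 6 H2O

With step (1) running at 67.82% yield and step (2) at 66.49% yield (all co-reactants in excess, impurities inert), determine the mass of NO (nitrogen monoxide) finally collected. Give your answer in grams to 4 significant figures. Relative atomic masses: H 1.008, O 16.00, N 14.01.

925.9 g

Pure H2 = 374.6 × 0.5523 = 206.89 g.
M(H2) = 2(1.008) = 2.016 g/mol.
M(NO) = 14.01 + 16.00 = 30.01 g/mol.
n(H2) = 206.89 / 2.016 = 102.62 mol.
Step 1 (H2:NH3 = 3:2): theoretical n(NH3) = 68.417 mol; at 67.82% yield, n(NH3) = 46.400 mol.
Step 2 (NH3:NO = 4:4): theoretical n(NO) = 46.400 mol, so theoretical mass = 46.400 × 30.01 = 1392.5 g.
At 66.49% yield, actual mass of NO = 1392.5 × 0.6649 = 925.85 g.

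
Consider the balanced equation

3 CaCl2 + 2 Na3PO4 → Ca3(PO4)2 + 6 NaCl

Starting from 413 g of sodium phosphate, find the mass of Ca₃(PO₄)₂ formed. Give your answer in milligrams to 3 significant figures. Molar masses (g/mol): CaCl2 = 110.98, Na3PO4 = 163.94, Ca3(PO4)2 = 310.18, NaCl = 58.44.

391000 mg

n(Na3PO4) = 413.0 g / 163.94 g/mol = 2.519 mol.
From the equation the Na3PO4:Ca3(PO4)2 mole ratio is 2:1, so n(Ca3(PO4)2) = 2.519 × 1/2 = 1.260 mol.
Mass of Ca3(PO4)2 = 1.260 mol × 310.18 g/mol = 390.7 g.
Converting to mg: 390.7 g = 391000 mg.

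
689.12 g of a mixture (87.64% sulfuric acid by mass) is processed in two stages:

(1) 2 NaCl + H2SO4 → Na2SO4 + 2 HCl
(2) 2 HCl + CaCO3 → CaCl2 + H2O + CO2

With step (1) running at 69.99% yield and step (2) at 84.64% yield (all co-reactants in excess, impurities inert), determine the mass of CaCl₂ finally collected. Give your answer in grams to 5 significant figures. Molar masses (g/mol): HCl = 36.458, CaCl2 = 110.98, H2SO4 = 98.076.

Pure H2SO4 = 689.12 × 0.8764 = 603.945 g.
n(H2SO4) = 603.945 / 98.076 = 6.15793 mol.
Step 1 (H2SO4:HCl = 1:2): theoretical n(HCl) = 12.3159 mol; at 69.99% yield, n(HCl) = 8.61987 mol.
Step 2 (HCl:CaCl2 = 2:1): theoretical n(CaCl2) = 4.30993 mol, so theoretical mass = 4.30993 × 110.98 = 478.316 g.
At 84.64% yield, actual mass of CaCl2 = 478.316 × 0.8464 = 404.847 g.

404.85 g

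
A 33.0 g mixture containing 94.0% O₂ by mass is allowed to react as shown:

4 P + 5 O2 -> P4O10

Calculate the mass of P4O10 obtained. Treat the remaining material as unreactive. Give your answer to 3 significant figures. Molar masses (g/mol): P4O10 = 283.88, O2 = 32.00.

55.0 g

Mass of pure O2 = 33.0 g × 0.940 = 31.02 g.
n(O2) = 31.02 g / 32.00 g/mol = 0.9694 mol.
From the equation the O2:P4O10 mole ratio is 5:1, so n(P4O10) = 0.9694 × 1/5 = 0.1939 mol.
Mass of P4O10 = 0.1939 mol × 283.88 g/mol = 55.04 g.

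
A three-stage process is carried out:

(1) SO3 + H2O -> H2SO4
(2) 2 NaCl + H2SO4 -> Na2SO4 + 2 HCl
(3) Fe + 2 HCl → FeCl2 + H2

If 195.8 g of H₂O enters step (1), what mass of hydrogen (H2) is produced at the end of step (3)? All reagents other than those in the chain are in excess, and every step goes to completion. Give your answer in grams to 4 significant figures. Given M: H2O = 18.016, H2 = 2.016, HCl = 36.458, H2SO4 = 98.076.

21.91 g

n(H2O) = 195.8 / 18.016 = 10.868 mol.
Reaction (1): H2O→H2SO4 ratio 1:1 ⇒ n(H2SO4) = 10.868 mol.
Reaction (2): H2SO4→HCl ratio 1:2 ⇒ n(HCl) = 21.736 mol.
Reaction (3): HCl→H2 ratio 2:1 ⇒ n(H2) = 10.868 mol.
Mass of H2 = 10.868 × 2.016 = 21.910 g.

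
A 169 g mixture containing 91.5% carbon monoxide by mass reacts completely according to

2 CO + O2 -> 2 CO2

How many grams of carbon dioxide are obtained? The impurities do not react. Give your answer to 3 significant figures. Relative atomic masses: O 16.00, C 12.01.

243 g

Mass of pure CO = 169 g × 0.915 = 154.6 g.
M(CO) = 12.01 + 16.00 = 28.01 g/mol.
M(CO2) = 12.01 + 2(16.00) = 44.01 g/mol.
n(CO) = 154.6 g / 28.01 g/mol = 5.521 mol.
From the equation the CO:CO2 mole ratio is 2:2, so n(CO2) = 5.521 × 2/2 = 5.521 mol.
Mass of CO2 = 5.521 mol × 44.01 g/mol = 243.0 g.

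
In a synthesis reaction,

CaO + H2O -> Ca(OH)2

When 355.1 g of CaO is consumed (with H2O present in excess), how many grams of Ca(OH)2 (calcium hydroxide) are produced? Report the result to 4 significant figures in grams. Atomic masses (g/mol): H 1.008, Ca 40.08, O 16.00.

M(CaO) = 40.08 + 16.00 = 56.08 g/mol.
M(Ca(OH)2) = 40.08 + 2(16.00) + 2(1.008) = 74.096 g/mol.
n(CaO) = 355.10 g / 56.08 g/mol = 6.3320 mol.
From the equation the CaO:Ca(OH)2 mole ratio is 1:1, so n(Ca(OH)2) = 6.3320 × 1/1 = 6.3320 mol.
Mass of Ca(OH)2 = 6.3320 mol × 74.096 g/mol = 469.18 g.

469.2 g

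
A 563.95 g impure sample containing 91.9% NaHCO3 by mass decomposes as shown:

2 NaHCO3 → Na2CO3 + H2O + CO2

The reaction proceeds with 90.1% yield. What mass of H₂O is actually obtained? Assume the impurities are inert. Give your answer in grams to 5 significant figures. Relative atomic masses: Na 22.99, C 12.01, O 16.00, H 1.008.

Pure NaHCO3 available = 563.95 g × 0.919 = 518.270 g.
M(NaHCO3) = 22.99 + 1.008 + 12.01 + 3(16.00) = 84.008 g/mol.
M(H2O) = 2(1.008) + 16.00 = 18.016 g/mol.
n(NaHCO3) = 518.270 g / 84.008 g/mol = 6.16929 mol.
From the equation the NaHCO3:H2O mole ratio is 2:1, so n(H2O) = 6.16929 × 1/2 = 3.08465 mol.
Mass of H2O = 3.08465 mol × 18.016 g/mol = 55.5730 g.
Actual mass collected = 55.5730 g × 0.901 = 50.0713 g.

50.071 g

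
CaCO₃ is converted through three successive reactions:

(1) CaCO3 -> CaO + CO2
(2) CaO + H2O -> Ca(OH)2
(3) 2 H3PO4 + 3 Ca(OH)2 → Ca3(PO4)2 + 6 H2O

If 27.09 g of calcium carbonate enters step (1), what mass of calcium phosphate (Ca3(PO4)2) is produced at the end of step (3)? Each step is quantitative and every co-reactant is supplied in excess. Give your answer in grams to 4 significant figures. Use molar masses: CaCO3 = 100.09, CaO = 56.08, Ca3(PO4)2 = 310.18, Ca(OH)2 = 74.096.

n(CaCO3) = 27.09 / 100.09 = 0.27066 mol.
Reaction (1): CaCO3→CaO ratio 1:1 ⇒ n(CaO) = 0.27066 mol.
Reaction (2): CaO→Ca(OH)2 ratio 1:1 ⇒ n(Ca(OH)2) = 0.27066 mol.
Reaction (3): Ca(OH)2→Ca3(PO4)2 ratio 3:1 ⇒ n(Ca3(PO4)2) = 0.090219 mol.
Mass of Ca3(PO4)2 = 0.090219 × 310.18 = 27.984 g.

27.98 g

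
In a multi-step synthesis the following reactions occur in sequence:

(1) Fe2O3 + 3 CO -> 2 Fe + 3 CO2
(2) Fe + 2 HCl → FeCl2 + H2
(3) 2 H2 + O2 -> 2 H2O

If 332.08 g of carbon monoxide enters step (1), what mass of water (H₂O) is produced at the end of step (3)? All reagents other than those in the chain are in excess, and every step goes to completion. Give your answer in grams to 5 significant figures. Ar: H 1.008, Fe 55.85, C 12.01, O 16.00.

142.40 g

M(CO) = 12.01 + 16.00 = 28.01 g/mol.
M(H2O) = 2(1.008) + 16.00 = 18.016 g/mol.
n(CO) = 332.08 / 28.01 = 11.8558 mol.
Reaction (1): CO→Fe ratio 3:2 ⇒ n(Fe) = 7.90384 mol.
Reaction (2): Fe→H2 ratio 1:1 ⇒ n(H2) = 7.90384 mol.
Reaction (3): H2→H2O ratio 2:2 ⇒ n(H2O) = 7.90384 mol.
Mass of H2O = 7.90384 × 18.016 = 142.396 g.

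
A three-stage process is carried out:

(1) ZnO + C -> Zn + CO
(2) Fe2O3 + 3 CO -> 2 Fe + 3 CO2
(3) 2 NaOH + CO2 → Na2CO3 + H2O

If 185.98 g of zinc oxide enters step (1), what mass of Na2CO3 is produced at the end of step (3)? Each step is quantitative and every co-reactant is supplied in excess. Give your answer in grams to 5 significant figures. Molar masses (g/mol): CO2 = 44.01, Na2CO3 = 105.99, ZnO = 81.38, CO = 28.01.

242.22 g

n(ZnO) = 185.98 / 81.38 = 2.28533 mol.
Reaction (1): ZnO→CO ratio 1:1 ⇒ n(CO) = 2.28533 mol.
Reaction (2): CO→CO2 ratio 3:3 ⇒ n(CO2) = 2.28533 mol.
Reaction (3): CO2→Na2CO3 ratio 1:1 ⇒ n(Na2CO3) = 2.28533 mol.
Mass of Na2CO3 = 2.28533 × 105.99 = 242.222 g.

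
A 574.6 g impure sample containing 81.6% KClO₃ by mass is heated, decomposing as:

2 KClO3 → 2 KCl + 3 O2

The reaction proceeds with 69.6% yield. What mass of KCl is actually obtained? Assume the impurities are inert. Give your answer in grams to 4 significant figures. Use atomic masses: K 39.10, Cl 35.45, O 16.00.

Pure KClO3 available = 574.6 g × 0.816 = 468.87 g.
M(KClO3) = 39.10 + 35.45 + 3(16.00) = 122.55 g/mol.
M(KCl) = 39.10 + 35.45 = 74.55 g/mol.
n(KClO3) = 468.87 g / 122.55 g/mol = 3.8260 mol.
From the equation the KClO3:KCl mole ratio is 2:2, so n(KCl) = 3.8260 × 2/2 = 3.8260 mol.
Mass of KCl = 3.8260 mol × 74.55 g/mol = 285.23 g.
Actual mass collected = 285.23 g × 0.696 = 198.52 g.

198.5 g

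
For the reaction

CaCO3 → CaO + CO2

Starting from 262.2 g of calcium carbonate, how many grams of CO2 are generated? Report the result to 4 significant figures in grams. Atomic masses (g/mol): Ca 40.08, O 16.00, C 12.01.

115.3 g

M(CaCO3) = 40.08 + 12.01 + 3(16.00) = 100.09 g/mol.
M(CO2) = 12.01 + 2(16.00) = 44.01 g/mol.
n(CaCO3) = 262.20 g / 100.09 g/mol = 2.6196 mol.
From the equation the CaCO3:CO2 mole ratio is 1:1, so n(CO2) = 2.6196 × 1/1 = 2.6196 mol.
Mass of CO2 = 2.6196 mol × 44.01 g/mol = 115.29 g.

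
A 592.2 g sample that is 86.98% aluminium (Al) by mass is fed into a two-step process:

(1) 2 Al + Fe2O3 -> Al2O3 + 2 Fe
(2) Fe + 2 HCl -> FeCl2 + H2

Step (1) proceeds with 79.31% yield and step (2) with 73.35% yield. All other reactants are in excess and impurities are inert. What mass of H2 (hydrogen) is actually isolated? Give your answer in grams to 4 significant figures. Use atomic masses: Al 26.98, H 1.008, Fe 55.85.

22.39 g

Pure Al = 592.2 × 0.8698 = 515.10 g.
M(Al) = 26.98 g/mol.
M(H2) = 2(1.008) = 2.016 g/mol.
n(Al) = 515.10 / 26.98 = 19.092 mol.
Step 1 (Al:Fe = 2:2): theoretical n(Fe) = 19.092 mol; at 79.31% yield, n(Fe) = 15.142 mol.
Step 2 (Fe:H2 = 1:1): theoretical n(H2) = 15.142 mol, so theoretical mass = 15.142 × 2.016 = 30.526 g.
At 73.35% yield, actual mass of H2 = 30.526 × 0.7335 = 22.391 g.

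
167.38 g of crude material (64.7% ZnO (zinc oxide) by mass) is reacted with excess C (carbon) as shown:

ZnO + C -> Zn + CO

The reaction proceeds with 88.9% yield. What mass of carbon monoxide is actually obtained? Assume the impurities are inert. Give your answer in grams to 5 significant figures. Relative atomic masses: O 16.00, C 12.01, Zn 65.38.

Pure ZnO available = 167.38 g × 0.647 = 108.295 g.
M(ZnO) = 65.38 + 16.00 = 81.38 g/mol.
M(CO) = 12.01 + 16.00 = 28.01 g/mol.
n(ZnO) = 108.295 g / 81.38 g/mol = 1.33073 mol.
From the equation the ZnO:CO mole ratio is 1:1, so n(CO) = 1.33073 × 1/1 = 1.33073 mol.
Mass of CO = 1.33073 mol × 28.01 g/mol = 37.2738 g.
Actual mass collected = 37.2738 g × 0.889 = 33.1364 g.

33.136 g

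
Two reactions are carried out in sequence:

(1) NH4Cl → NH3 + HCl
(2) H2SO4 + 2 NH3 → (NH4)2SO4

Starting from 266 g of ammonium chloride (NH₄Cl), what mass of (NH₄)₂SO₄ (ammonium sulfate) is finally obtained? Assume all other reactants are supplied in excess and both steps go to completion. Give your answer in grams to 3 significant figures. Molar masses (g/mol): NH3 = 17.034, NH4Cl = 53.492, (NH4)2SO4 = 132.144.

n(NH4Cl) = 266.0 / 53.492 = 4.973 mol.
Step 1 gives a 1:1 ratio of NH4Cl to NH3, so n(NH3) = 4.973 mol.
In step 2 the NH3:(NH4)2SO4 ratio is 2:1, so n((NH4)2SO4) = 2.486 mol.
Mass of (NH4)2SO4 = 2.486 × 132.144 = 328.6 g.

329 g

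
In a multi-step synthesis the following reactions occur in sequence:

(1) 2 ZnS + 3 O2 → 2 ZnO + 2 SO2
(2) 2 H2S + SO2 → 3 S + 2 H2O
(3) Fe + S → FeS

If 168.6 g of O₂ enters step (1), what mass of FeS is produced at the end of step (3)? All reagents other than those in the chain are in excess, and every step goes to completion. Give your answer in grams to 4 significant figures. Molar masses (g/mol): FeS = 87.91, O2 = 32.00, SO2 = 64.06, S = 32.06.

926.4 g

n(O2) = 168.6 / 32.00 = 5.2687 mol.
Reaction (1): O2→SO2 ratio 3:2 ⇒ n(SO2) = 3.5125 mol.
Reaction (2): SO2→S ratio 1:3 ⇒ n(S) = 10.537 mol.
Reaction (3): S→FeS ratio 1:1 ⇒ n(FeS) = 10.537 mol.
Mass of FeS = 10.537 × 87.91 = 926.35 g.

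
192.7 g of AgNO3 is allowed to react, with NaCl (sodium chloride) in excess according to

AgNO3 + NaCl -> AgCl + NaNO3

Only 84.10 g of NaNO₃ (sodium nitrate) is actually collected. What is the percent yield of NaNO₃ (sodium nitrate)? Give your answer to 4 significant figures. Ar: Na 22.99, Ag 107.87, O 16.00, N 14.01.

M(AgNO3) = 107.87 + 14.01 + 3(16.00) = 169.88 g/mol.
M(NaNO3) = 22.99 + 14.01 + 3(16.00) = 85.00 g/mol.
n(AgNO3) = 192.70 g / 169.88 g/mol = 1.1343 mol.
From the equation the AgNO3:NaNO3 mole ratio is 1:1, so n(NaNO3) = 1.1343 × 1/1 = 1.1343 mol.
Mass of NaNO3 = 1.1343 mol × 85.00 g/mol = 96.418 g.
This is the theoretical yield. Percent yield = 84.10 g / 96.418 g × 100% = 87.224%.

87.22 %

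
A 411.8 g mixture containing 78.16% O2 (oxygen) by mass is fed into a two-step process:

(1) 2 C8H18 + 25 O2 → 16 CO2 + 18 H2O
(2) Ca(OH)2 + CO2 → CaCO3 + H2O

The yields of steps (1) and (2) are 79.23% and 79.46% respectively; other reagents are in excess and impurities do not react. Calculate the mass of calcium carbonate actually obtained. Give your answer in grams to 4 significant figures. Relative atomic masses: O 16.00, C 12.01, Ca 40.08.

Pure O2 = 411.8 × 0.7816 = 321.86 g.
M(O2) = 2(16.00) = 32.00 g/mol.
M(CaCO3) = 40.08 + 12.01 + 3(16.00) = 100.09 g/mol.
n(O2) = 321.86 / 32.00 = 10.058 mol.
Step 1 (O2:CO2 = 25:16): theoretical n(CO2) = 6.4373 mol; at 79.23% yield, n(CO2) = 5.1002 mol.
Step 2 (CO2:CaCO3 = 1:1): theoretical n(CaCO3) = 5.1002 mol, so theoretical mass = 5.1002 × 100.09 = 510.48 g.
At 79.46% yield, actual mass of CaCO3 = 510.48 × 0.7946 = 405.63 g.

405.6 g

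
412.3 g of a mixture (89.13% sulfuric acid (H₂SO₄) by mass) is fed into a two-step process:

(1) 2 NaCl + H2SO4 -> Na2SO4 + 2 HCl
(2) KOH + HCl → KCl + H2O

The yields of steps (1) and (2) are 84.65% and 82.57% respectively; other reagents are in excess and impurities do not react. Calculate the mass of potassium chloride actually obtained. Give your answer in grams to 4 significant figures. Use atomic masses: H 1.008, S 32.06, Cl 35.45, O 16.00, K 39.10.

Pure H2SO4 = 412.3 × 0.8913 = 367.48 g.
M(H2SO4) = 2(1.008) + 32.06 + 4(16.00) = 98.076 g/mol.
M(KCl) = 39.10 + 35.45 = 74.55 g/mol.
n(H2SO4) = 367.48 / 98.076 = 3.7469 mol.
Step 1 (H2SO4:HCl = 1:2): theoretical n(HCl) = 7.4938 mol; at 84.65% yield, n(HCl) = 6.3435 mol.
Step 2 (HCl:KCl = 1:1): theoretical n(KCl) = 6.3435 mol, so theoretical mass = 6.3435 × 74.55 = 472.91 g.
At 82.57% yield, actual mass of KCl = 472.91 × 0.8257 = 390.48 g.

390.5 g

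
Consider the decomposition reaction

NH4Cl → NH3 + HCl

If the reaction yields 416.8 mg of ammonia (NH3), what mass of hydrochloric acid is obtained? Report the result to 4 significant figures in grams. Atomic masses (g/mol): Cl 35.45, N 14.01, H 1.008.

0.8921 g

M(NH3) = 14.01 + 3(1.008) = 17.034 g/mol.
M(HCl) = 1.008 + 35.45 = 36.458 g/mol.
Convert: 416.8 mg = 0.41680 g.
n(NH3) = 0.41680 g / 17.034 g/mol = 0.024469 mol.
From the equation the NH3:HCl mole ratio is 1:1, so n(HCl) = 0.024469 × 1/1 = 0.024469 mol.
Mass of HCl = 0.024469 mol × 36.458 g/mol = 0.89208 g.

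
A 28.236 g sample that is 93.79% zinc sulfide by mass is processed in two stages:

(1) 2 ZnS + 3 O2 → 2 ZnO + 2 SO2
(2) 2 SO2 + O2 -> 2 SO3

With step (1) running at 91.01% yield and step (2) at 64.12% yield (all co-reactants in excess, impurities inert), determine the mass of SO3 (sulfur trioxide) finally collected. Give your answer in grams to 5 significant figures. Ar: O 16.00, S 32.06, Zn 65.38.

Pure ZnS = 28.236 × 0.9379 = 26.4825 g.
M(ZnS) = 65.38 + 32.06 = 97.44 g/mol.
M(SO3) = 32.06 + 3(16.00) = 80.06 g/mol.
n(ZnS) = 26.4825 / 97.44 = 0.271783 mol.
Step 1 (ZnS:SO2 = 2:2): theoretical n(SO2) = 0.271783 mol; at 91.01% yield, n(SO2) = 0.247350 mol.
Step 2 (SO2:SO3 = 2:2): theoretical n(SO3) = 0.247350 mol, so theoretical mass = 0.247350 × 80.06 = 19.8028 g.
At 64.12% yield, actual mass of SO3 = 19.8028 × 0.6412 = 12.6976 g.

12.698 g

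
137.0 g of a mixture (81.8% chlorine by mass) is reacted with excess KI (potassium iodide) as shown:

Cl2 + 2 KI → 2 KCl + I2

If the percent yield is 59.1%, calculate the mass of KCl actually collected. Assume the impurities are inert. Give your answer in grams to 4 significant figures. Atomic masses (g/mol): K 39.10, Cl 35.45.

139.3 g

Pure Cl2 available = 137.0 g × 0.818 = 112.07 g.
M(Cl2) = 2(35.45) = 70.90 g/mol.
M(KCl) = 39.10 + 35.45 = 74.55 g/mol.
n(Cl2) = 112.07 g / 70.90 g/mol = 1.5806 mol.
From the equation the Cl2:KCl mole ratio is 1:2, so n(KCl) = 1.5806 × 2/1 = 3.1612 mol.
Mass of KCl = 3.1612 mol × 74.55 g/mol = 235.67 g.
Actual mass collected = 235.67 g × 0.591 = 139.28 g.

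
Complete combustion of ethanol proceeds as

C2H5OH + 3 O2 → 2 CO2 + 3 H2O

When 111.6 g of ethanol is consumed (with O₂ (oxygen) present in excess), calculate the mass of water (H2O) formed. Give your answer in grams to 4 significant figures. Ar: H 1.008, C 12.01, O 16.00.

M(C2H5OH) = 2(12.01) + 6(1.008) + 16.00 = 46.068 g/mol.
M(H2O) = 2(1.008) + 16.00 = 18.016 g/mol.
n(C2H5OH) = 111.60 g / 46.068 g/mol = 2.4225 mol.
From the equation the C2H5OH:H2O mole ratio is 1:3, so n(H2O) = 2.4225 × 3/1 = 7.2675 mol.
Mass of H2O = 7.2675 mol × 18.016 g/mol = 130.93 g.

130.9 g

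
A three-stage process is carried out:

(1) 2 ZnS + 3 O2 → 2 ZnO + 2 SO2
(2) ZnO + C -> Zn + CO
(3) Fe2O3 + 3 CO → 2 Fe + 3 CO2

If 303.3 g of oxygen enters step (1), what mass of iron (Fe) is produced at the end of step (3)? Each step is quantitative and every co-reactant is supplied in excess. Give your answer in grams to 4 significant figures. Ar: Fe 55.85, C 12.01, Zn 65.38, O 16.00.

M(O2) = 2(16.00) = 32.00 g/mol.
M(Fe) = 55.85 g/mol.
n(O2) = 303.3 / 32.00 = 9.4781 mol.
Reaction (1): O2→ZnO ratio 3:2 ⇒ n(ZnO) = 6.3188 mol.
Reaction (2): ZnO→CO ratio 1:1 ⇒ n(CO) = 6.3188 mol.
Reaction (3): CO→Fe ratio 3:2 ⇒ n(Fe) = 4.2125 mol.
Mass of Fe = 4.2125 × 55.85 = 235.27 g.

235.3 g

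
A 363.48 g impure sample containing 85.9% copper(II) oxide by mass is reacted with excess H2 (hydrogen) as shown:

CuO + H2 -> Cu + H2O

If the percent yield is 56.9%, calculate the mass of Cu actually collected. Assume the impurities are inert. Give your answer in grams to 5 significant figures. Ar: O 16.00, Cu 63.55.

Pure CuO available = 363.48 g × 0.859 = 312.229 g.
M(CuO) = 63.55 + 16.00 = 79.55 g/mol.
M(Cu) = 63.55 g/mol.
n(CuO) = 312.229 g / 79.55 g/mol = 3.92494 mol.
From the equation the CuO:Cu mole ratio is 1:1, so n(Cu) = 3.92494 × 1/1 = 3.92494 mol.
Mass of Cu = 3.92494 mol × 63.55 g/mol = 249.430 g.
Actual mass collected = 249.430 g × 0.569 = 141.926 g.

141.93 g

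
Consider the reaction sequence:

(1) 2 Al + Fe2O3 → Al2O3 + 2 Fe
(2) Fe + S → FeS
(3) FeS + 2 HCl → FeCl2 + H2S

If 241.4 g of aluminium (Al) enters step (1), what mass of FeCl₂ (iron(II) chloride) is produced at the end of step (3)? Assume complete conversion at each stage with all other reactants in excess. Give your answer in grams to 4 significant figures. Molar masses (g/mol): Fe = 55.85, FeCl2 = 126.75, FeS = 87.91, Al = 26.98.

1134 g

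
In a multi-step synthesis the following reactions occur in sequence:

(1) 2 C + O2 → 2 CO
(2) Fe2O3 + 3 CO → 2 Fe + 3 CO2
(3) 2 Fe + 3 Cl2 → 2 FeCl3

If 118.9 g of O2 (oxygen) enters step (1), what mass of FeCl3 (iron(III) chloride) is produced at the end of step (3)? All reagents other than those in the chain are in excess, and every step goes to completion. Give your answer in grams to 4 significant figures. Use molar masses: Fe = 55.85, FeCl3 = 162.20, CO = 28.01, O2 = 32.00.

803.6 g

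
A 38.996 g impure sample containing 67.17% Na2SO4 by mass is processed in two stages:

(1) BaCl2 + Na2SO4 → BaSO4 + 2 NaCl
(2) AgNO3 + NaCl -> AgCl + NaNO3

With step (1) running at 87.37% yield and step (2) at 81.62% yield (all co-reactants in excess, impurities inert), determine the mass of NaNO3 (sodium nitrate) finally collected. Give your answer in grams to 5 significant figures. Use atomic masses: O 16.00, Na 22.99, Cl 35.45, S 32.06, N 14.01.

22.356 g

Pure Na2SO4 = 38.996 × 0.6717 = 26.1936 g.
M(Na2SO4) = 2(22.99) + 32.06 + 4(16.00) = 142.04 g/mol.
M(NaNO3) = 22.99 + 14.01 + 3(16.00) = 85.00 g/mol.
n(Na2SO4) = 26.1936 / 142.04 = 0.184410 mol.
Step 1 (Na2SO4:NaCl = 1:2): theoretical n(NaCl) = 0.368820 mol; at 87.37% yield, n(NaCl) = 0.322238 mol.
Step 2 (NaCl:NaNO3 = 1:1): theoretical n(NaNO3) = 0.322238 mol, so theoretical mass = 0.322238 × 85.00 = 27.3903 g.
At 81.62% yield, actual mass of NaNO3 = 27.3903 × 0.8162 = 22.3559 g.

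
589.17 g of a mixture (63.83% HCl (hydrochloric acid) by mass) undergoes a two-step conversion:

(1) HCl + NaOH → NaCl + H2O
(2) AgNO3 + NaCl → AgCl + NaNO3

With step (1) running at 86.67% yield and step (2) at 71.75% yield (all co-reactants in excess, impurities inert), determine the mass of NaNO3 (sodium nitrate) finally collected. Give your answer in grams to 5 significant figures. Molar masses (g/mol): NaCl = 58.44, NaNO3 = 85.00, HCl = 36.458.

545.23 g

Pure HCl = 589.17 × 0.6383 = 376.067 g.
n(HCl) = 376.067 / 36.458 = 10.3151 mol.
Step 1 (HCl:NaCl = 1:1): theoretical n(NaCl) = 10.3151 mol; at 86.67% yield, n(NaCl) = 8.94008 mol.
Step 2 (NaCl:NaNO3 = 1:1): theoretical n(NaNO3) = 8.94008 mol, so theoretical mass = 8.94008 × 85.00 = 759.907 g.
At 71.75% yield, actual mass of NaNO3 = 759.907 × 0.7175 = 545.233 g.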